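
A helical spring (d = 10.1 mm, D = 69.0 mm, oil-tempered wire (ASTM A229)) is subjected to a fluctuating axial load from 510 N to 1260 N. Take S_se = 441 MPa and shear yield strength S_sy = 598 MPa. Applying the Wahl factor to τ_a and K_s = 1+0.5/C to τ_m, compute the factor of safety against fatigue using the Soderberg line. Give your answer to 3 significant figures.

2.23

C = D/d = 69.0/10.1 = 6.8317; K_W = (4C−1)/(4C−4)+0.615/C = 1.2186; K_s = 1+0.5/C = 1.0732
F_a = (F_max−F_min)/2 = 375 N; F_m = (F_max+F_min)/2 = 885 N
τ_a = K_W·8F_aD/(πd³) = 1.2186 × 63.952 = 77.934 MPa
τ_m = K_s·8F_mD/(πd³) = 1.0732 × 150.93 = 161.97 MPa
Soderberg: 1/n_f = τ_a/S_se + τ_m/S_sy = 77.934/441 + 161.97/598 = 0.17672 + 0.27086 = 0.44758
n_f = 1/0.44758 = 2.234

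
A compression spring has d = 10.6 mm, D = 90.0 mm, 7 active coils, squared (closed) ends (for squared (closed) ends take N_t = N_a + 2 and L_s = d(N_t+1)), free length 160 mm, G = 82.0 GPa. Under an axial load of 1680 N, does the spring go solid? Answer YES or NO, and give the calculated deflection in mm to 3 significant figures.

k = Gd⁴/(8D³N_a) = (82.0×10³)(10.6⁴)/(8·90.0³·7) = 25.358 N/mm
N_t = 9; L_s = 10.6·10 = 106 mm; δ_solid = L₀ − L_s = 160 − 106 = 54 mm
δ = F/k = 1680/25.358 = 66.25 mm
δ ≥ δ_solid → spring goes solid

YES, δ = 66.3 mm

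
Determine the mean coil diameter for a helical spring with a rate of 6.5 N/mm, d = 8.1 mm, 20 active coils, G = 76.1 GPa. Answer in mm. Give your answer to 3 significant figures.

D = (Gd⁴/(8N_a·k))^(1/3) = (76.1×10³·8.1⁴/(8·20·6.5))^(1/3)
  = (314986)^(1/3) = 68.0399 mm

68.0 mm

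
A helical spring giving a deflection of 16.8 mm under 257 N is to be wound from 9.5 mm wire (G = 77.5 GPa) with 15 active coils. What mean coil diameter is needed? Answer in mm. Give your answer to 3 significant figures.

70.1 mm

Required rate k = F/δ = 257/16.8 = 15.298 N/mm
D = (Gd⁴/(8N_a·k))^(1/3) = (77.5×10³·9.5⁴/(8·15·15.298))^(1/3)
  = (343867)^(1/3) = 70.0590 mm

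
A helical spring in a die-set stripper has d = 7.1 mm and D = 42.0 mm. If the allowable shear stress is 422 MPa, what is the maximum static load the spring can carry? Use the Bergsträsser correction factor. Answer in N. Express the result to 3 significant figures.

1140 N

C = D/d = 42.0/7.1 = 5.9155
K_B = (4C+2)/(4C−3) = 25.662/20.662 = 1.2420
τ_max = K·8FD/(πd³) → F_max = τ_allow·πd³/(8DK)
F_max = 422·π·7.1³/(8·42.0·1.2420) = 4.745e+05/417.31 = 1137.1 N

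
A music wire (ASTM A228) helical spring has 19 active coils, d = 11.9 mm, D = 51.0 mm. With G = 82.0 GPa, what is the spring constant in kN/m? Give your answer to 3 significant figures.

k = Gd⁴/(8D³N_a) = (82.0×10³ × 11.9⁴) / (8 × 51.0³ × 19)
  = 1.64438e+09 / 2.0163e+07 = 81.554 N/mm

81.6 kN/m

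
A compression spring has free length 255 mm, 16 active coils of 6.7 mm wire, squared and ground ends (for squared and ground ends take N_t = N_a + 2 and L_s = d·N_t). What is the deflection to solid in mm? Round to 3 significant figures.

N_t = 18; L_s = 6.7·18 = 120.6 mm
δ_solid = L₀ − L_s = 255 − 120.6 = 134.4 mm

134 mm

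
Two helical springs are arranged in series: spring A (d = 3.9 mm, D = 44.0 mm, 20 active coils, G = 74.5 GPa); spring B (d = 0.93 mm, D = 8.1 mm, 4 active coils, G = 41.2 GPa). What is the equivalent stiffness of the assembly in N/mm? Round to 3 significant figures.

k_A = Gd⁴/(8D³N_a) = (74.5×10³)(3.9⁴)/(8·44.0³·20) = 1.2646 N/mm
k_B = Gd⁴/(8D³N_a) = (41.2×10³)(0.93⁴)/(8·8.1³·4) = 1.8123 N/mm
Series: 1/k_eq = 1/1.2646 + 1/1.8123 = 1.3426; k_eq = 0.74483 N/mm

0.745 N/mm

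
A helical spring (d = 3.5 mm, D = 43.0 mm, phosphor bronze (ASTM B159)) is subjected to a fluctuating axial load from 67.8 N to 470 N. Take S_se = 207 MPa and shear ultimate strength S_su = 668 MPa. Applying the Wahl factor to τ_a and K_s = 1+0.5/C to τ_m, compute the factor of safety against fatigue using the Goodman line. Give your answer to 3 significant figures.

C = D/d = 43.0/3.5 = 12.2857; K_W = (4C−1)/(4C−4)+0.615/C = 1.1165; K_s = 1+0.5/C = 1.0407
F_a = (F_max−F_min)/2 = 201.1 N; F_m = (F_max+F_min)/2 = 268.9 N
τ_a = K_W·8F_aD/(πd³) = 1.1165 × 513.59 = 573.43 MPa
τ_m = K_s·8F_mD/(πd³) = 1.0407 × 686.74 = 714.69 MPa
Goodman: 1/n_f = τ_a/S_se + τ_m/S_su = 573.43/207 + 714.69/668 = 2.77019 + 1.06990 = 3.8401
n_f = 1/3.8401 = 0.2604

0.260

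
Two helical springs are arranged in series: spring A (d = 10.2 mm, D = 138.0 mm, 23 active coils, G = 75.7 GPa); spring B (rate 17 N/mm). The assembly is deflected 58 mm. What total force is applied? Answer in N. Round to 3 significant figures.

k_A = Gd⁴/(8D³N_a) = (75.7×10³)(10.2⁴)/(8·138.0³·23) = 1.6945 N/mm
Series: 1/k_eq = 1/1.6945 + 1/17 = 0.64897; k_eq = 1.5409 N/mm
F = k_eq·δ = 1.5409·58 = 89.373 N

89.4 N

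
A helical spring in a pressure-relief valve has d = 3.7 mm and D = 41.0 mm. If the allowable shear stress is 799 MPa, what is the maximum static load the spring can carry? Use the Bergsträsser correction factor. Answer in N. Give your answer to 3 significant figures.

C = D/d = 41.0/3.7 = 11.0811
K_B = (4C+2)/(4C−3) = 46.324/41.324 = 1.1210
τ_max = K·8FD/(πd³) → F_max = τ_allow·πd³/(8DK)
F_max = 799·π·3.7³/(8·41.0·1.1210) = 1.2715e+05/367.69 = 345.8 N

346 N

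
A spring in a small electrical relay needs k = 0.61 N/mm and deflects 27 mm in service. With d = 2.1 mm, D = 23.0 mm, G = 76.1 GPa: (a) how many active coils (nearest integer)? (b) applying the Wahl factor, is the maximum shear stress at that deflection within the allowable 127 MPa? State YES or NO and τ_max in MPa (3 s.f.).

N_a = Gd⁴/(8D³k) = (76.1×10³)(2.1⁴)/(8·23.0³·0.61) = 24.93 → N_a = 25
Actual rate k = Gd⁴/(8D³·25) = 0.6082 N/mm
Working load F = kδ = 0.6082·27 = 16.421 N
C = 23.0/2.1 = 10.9524; K_W = (4C−1)/(4C−4)+0.615/C = 1.1315
τ_max = K_W·8FD/(πd³) = 1.1315·103.85 = 117.51 MPa
τ_max ≤ 127 MPa → acceptable

(a) 25 coils; (b) YES, τ_max = 118 MPa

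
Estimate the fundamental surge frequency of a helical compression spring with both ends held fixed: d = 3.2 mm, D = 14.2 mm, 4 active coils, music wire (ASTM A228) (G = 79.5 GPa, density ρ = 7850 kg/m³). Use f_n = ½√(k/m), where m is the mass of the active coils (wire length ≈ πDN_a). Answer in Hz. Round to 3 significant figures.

k = Gd⁴/(8D³N_a) = (79.5×10³)(3.2⁴)/(8·14.2³·4) = 90.981 N/mm = 90981 N/m
Wire length L = πDN_a = π·14.2·4 = 178.44 mm
m = ρ·(πd²/4)·L = 7850 × 8.0425×10⁻⁶ m² × 0.17844 m = 0.011266 kg
f_n = ½√(k/m) = 0.5·√(90981/0.011266) = 0.5·√(8.076e+06) = 1420.9 Hz

1420 Hz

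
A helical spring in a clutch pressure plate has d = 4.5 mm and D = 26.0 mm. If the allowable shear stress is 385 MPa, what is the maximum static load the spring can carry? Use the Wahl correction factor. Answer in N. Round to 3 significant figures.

419 N

C = D/d = 26.0/4.5 = 5.7778
K_W = (4C−1)/(4C−4) + 0.615/C = 22.111/19.111 + 0.1064 = 1.2634
τ_max = K·8FD/(πd³) → F_max = τ_allow·πd³/(8DK)
F_max = 385·π·4.5³/(8·26.0·1.2634) = 1.1022e+05/262.79 = 419.41 N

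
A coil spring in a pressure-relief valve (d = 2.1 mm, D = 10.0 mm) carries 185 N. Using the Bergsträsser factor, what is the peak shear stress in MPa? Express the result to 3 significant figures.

667 MPa

Spring index C = D/d = 10.0/2.1 = 4.7619
K_B = (4C+2)/(4C−3) = 21.048/16.048 = 1.3116
τ₀ = 8FD/(πd³) = 8·185·10.0/(π·2.1³) = 14800/29.094 = 508.69 MPa
τ_max = K·τ₀ = 1.3116 × 508.69 = 667.19 MPa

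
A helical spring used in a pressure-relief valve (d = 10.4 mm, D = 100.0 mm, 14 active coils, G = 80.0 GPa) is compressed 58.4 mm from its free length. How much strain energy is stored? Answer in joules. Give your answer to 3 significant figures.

14.2 J

k = Gd⁴/(8D³N_a) = (80.0×10³)(10.4⁴)/(8·100.0³·14) = 8.3561 N/mm
U = ½kδ² = 0.5 × 8.3561 × 58.4² = 14250 N·mm = 14.25 J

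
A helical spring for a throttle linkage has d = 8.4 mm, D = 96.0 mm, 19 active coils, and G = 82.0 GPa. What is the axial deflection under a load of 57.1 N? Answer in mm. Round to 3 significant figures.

18.8 mm

k = Gd⁴/(8D³N_a) = (82.0×10³)(8.4⁴)/(8·96.0³·19) = 3.0358 N/mm
δ = F/k = 57.1 / 3.0358 = 18.809 mm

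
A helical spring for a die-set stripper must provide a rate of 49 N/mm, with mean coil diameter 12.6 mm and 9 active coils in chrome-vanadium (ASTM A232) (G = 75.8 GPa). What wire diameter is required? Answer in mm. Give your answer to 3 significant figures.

d = (8D³N_a·k / G)^(1/4) = (8·12.6³·9·49 / (75.8×10³))^0.25
  = (93.105)^0.25 = 3.1063 mm

3.11 mm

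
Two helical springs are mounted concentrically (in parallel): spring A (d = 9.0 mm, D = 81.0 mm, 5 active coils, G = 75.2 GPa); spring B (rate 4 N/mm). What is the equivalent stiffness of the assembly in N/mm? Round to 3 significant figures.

k_A = Gd⁴/(8D³N_a) = (75.2×10³)(9.0⁴)/(8·81.0³·5) = 23.21 N/mm
Parallel: k_eq = 23.21 + 4 = 27.21 N/mm

27.2 N/mm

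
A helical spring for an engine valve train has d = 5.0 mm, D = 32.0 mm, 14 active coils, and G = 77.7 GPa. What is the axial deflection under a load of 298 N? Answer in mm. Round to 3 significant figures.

22.5 mm

k = Gd⁴/(8D³N_a) = (77.7×10³)(5.0⁴)/(8·32.0³·14) = 13.232 N/mm
δ = F/k = 298 / 13.232 = 22.521 mm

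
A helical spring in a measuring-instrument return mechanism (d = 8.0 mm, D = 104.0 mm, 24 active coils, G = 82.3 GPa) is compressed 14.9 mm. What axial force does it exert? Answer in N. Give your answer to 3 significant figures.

k = Gd⁴/(8D³N_a) = (82.3×10³)(8.0⁴)/(8·104.0³·24) = 1.5608 N/mm
F = k·δ = 1.5608 × 14.9 = 23.257 N

23.3 N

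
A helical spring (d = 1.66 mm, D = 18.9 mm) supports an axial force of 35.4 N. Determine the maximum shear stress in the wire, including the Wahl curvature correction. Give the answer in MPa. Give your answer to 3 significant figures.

419 MPa

Spring index C = D/d = 18.9/1.66 = 11.3855
K_W = (4C−1)/(4C−4) + 0.615/C = 44.542/41.542 + 0.0540 = 1.1262
τ₀ = 8FD/(πd³) = 8·35.4·18.9/(π·1.66³) = 5352.48/14.371 = 372.46 MPa
τ_max = K·τ₀ = 1.1262 × 372.46 = 419.48 MPa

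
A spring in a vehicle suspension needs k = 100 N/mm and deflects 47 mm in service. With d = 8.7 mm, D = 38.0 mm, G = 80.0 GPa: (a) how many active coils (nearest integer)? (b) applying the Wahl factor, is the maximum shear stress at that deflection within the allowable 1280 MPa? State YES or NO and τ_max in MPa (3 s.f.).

(a) 10 coils; (b) YES, τ_max = 983 MPa

N_a = Gd⁴/(8D³k) = (80.0×10³)(8.7⁴)/(8·38.0³·100) = 10.44 → N_a = 10
Actual rate k = Gd⁴/(8D³·10) = 104.41 N/mm
Working load F = kδ = 104.41·47 = 4907.1 N
C = 38.0/8.7 = 4.3678; K_W = (4C−1)/(4C−4)+0.615/C = 1.3635
τ_max = K_W·8FD/(πd³) = 1.3635·721.09 = 983.21 MPa
τ_max ≤ 1280 MPa → acceptable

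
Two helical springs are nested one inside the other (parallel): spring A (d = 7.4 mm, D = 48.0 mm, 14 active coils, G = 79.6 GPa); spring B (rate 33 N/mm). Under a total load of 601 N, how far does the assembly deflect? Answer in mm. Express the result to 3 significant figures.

k_A = Gd⁴/(8D³N_a) = (79.6×10³)(7.4⁴)/(8·48.0³·14) = 19.271 N/mm
Parallel: k_eq = 19.271 + 33 = 52.271 N/mm
δ = F/k_eq = 601/52.271 = 11.498 mm

11.5 mm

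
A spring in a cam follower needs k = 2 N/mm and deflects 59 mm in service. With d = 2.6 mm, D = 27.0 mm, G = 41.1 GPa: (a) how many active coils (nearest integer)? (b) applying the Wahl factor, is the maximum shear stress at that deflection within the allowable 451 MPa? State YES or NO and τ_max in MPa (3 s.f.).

N_a = Gd⁴/(8D³k) = (41.1×10³)(2.6⁴)/(8·27.0³·2) = 5.964 → N_a = 6
Actual rate k = Gd⁴/(8D³·6) = 1.9879 N/mm
Working load F = kδ = 1.9879·59 = 117.29 N
C = 27.0/2.6 = 10.3846; K_W = (4C−1)/(4C−4)+0.615/C = 1.1391
τ_max = K_W·8FD/(πd³) = 1.1391·458.82 = 522.66 MPa
τ_max > 451 MPa → exceeds allowable

(a) 6 coils; (b) NO, τ_max = 523 MPa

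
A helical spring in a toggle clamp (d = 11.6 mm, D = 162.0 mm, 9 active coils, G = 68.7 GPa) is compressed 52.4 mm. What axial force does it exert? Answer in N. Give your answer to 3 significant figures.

213 N

k = Gd⁴/(8D³N_a) = (68.7×10³)(11.6⁴)/(8·162.0³·9) = 4.0636 N/mm
F = k·δ = 4.0636 × 52.4 = 212.93 N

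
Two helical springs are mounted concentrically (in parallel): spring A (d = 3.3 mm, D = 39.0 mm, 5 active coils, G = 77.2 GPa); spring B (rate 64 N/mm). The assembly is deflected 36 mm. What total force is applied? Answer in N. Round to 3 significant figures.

2440 N

k_A = Gd⁴/(8D³N_a) = (77.2×10³)(3.3⁴)/(8·39.0³·5) = 3.8585 N/mm
Parallel: k_eq = 3.8585 + 64 = 67.859 N/mm
F = k_eq·δ = 67.859·36 = 2442.9 N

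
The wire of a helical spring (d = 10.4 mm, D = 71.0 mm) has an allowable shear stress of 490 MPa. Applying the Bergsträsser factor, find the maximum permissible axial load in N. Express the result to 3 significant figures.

C = D/d = 71.0/10.4 = 6.8269
K_B = (4C+2)/(4C−3) = 29.308/24.308 = 1.2057
τ_max = K·8FD/(πd³) → F_max = τ_allow·πd³/(8DK)
F_max = 490·π·10.4³/(8·71.0·1.2057) = 1.7316e+06/684.84 = 2528.5 N

2530 N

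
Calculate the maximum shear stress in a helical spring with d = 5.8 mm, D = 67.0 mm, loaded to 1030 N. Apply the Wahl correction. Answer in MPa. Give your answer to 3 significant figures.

1010 MPa

Spring index C = D/d = 67.0/5.8 = 11.5517
K_W = (4C−1)/(4C−4) + 0.615/C = 45.207/42.207 + 0.0532 = 1.1243
τ₀ = 8FD/(πd³) = 8·1030·67.0/(π·5.8³) = 552080/612.96 = 900.68 MPa
τ_max = K·τ₀ = 1.1243 × 900.68 = 1012.6 MPa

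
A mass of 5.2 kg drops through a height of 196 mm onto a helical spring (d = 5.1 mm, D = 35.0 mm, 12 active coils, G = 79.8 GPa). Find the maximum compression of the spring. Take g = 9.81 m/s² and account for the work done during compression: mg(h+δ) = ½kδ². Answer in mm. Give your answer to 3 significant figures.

k = Gd⁴/(8D³N_a) = (79.8×10³)(5.1⁴)/(8·35.0³·12) = 13.116 N/mm
W = mg = 5.2 × 9.81 = 51.012 N
½kδ² − Wδ − Wh = 0 → δ = (W + √(W² + 2kWh))/k
δ = (51.012 + √(2602.2 + 262281))/13.116 = (51.012 + 514.67)/13.116 = 43.128 mm

43.1 mm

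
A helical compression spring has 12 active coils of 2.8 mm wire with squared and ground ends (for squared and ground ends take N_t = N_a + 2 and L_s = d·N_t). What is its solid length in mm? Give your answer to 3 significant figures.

39.2 mm

squared and ground ends: N_t = N_a + 2 = 12 + 2 = 14
L_s = d·N_t = 2.8 × 14 = 39.2 mm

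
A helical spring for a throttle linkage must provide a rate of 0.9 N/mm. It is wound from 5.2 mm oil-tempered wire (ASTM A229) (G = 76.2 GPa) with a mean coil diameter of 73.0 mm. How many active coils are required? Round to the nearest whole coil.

20

N_a = Gd⁴/(8D³k) = (76.2×10³ × 5.2⁴)/(8 × 73.0³ × 0.9)
    = 5.57145e+07 / 2.80092e+06 = 19.89 → 20 coils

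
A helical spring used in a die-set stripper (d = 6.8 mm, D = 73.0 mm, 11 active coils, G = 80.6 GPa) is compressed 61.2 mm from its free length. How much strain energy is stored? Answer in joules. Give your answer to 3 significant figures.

9.43 J

k = Gd⁴/(8D³N_a) = (80.6×10³)(6.8⁴)/(8·73.0³·11) = 5.0341 N/mm
U = ½kδ² = 0.5 × 5.0341 × 61.2² = 9427.4 N·mm = 9.4274 J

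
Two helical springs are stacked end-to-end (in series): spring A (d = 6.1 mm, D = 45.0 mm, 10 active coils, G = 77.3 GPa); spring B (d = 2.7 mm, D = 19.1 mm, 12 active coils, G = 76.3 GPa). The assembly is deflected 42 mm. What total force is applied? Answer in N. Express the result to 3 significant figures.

180 N

k_A = Gd⁴/(8D³N_a) = (77.3×10³)(6.1⁴)/(8·45.0³·10) = 14.682 N/mm
k_B = Gd⁴/(8D³N_a) = (76.3×10³)(2.7⁴)/(8·19.1³·12) = 6.0619 N/mm
Series: 1/k_eq = 1/14.682 + 1/6.0619 = 0.23308; k_eq = 4.2904 N/mm
F = k_eq·δ = 4.2904·42 = 180.2 N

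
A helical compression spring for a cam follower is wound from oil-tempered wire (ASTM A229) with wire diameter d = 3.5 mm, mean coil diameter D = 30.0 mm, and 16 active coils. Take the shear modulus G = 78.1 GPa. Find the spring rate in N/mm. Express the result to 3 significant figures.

3.39 N/mm

k = Gd⁴/(8D³N_a) = (78.1×10³ × 3.5⁴) / (8 × 30.0³ × 16)
  = 1.17199e+07 / 3.456e+06 = 3.3912 N/mm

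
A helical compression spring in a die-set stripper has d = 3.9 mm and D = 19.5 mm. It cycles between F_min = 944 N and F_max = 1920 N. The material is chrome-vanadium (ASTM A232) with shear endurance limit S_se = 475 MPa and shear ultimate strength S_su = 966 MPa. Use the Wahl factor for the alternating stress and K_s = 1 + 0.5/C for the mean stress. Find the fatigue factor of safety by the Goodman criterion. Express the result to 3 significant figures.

C = D/d = 19.5/3.9 = 5.0000; K_W = (4C−1)/(4C−4)+0.615/C = 1.3105; K_s = 1+0.5/C = 1.1000
F_a = (F_max−F_min)/2 = 488 N; F_m = (F_max+F_min)/2 = 1432 N
τ_a = K_W·8F_aD/(πd³) = 1.3105 × 408.51 = 535.35 MPa
τ_m = K_s·8F_mD/(πd³) = 1.1000 × 1198.7 = 1318.6 MPa
Goodman: 1/n_f = τ_a/S_se + τ_m/S_su = 535.35/475 + 1318.6/966 = 1.12705 + 1.36502 = 2.4921
n_f = 1/2.4921 = 0.4013

0.401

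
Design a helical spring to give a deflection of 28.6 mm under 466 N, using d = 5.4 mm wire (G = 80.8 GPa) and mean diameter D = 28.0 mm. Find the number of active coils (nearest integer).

Required rate k = F/δ = 466/28.6 = 16.294 N/mm
N_a = Gd⁴/(8D³k) = (80.8×10³ × 5.4⁴)/(8 × 28.0³ × 16.294)
    = 6.87047e+07 / 2.86144e+06 = 24.01 → 24 coils

24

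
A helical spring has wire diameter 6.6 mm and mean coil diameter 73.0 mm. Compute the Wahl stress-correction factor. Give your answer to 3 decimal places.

1.130

C = D/d = 73.0/6.6 = 11.0606
K_W = (4C−1)/(4C−4) + 0.615/C = 43.242/40.242 + 0.0556 = 1.1302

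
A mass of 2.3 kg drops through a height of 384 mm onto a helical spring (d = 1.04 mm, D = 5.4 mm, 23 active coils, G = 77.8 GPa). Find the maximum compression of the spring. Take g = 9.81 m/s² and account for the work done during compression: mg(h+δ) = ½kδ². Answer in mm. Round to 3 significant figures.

81.8 mm

k = Gd⁴/(8D³N_a) = (77.8×10³)(1.04⁴)/(8·5.4³·23) = 3.1413 N/mm
W = mg = 2.3 × 9.81 = 22.563 N
½kδ² − Wδ − Wh = 0 → δ = (W + √(W² + 2kWh))/k
δ = (22.563 + √(509.09 + 54434.2))/3.1413 = (22.563 + 234.4)/3.1413 = 81.801 mm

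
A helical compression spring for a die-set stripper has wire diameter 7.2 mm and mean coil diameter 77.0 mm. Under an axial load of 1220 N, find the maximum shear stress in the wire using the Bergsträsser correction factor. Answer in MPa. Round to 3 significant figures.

721 MPa

Spring index C = D/d = 77.0/7.2 = 10.6944
K_B = (4C+2)/(4C−3) = 44.778/39.778 = 1.1257
τ₀ = 8FD/(πd³) = 8·1220·77.0/(π·7.2³) = 751520/1172.6 = 640.9 MPa
τ_max = K·τ₀ = 1.1257 × 640.9 = 721.46 MPa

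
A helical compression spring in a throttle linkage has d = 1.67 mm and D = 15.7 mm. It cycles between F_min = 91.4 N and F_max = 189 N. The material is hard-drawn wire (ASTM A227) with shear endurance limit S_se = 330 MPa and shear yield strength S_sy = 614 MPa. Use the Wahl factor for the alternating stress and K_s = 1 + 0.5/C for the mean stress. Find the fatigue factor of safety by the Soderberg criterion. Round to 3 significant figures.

0.283

C = D/d = 15.7/1.67 = 9.4012; K_W = (4C−1)/(4C−4)+0.615/C = 1.1547; K_s = 1+0.5/C = 1.0532
F_a = (F_max−F_min)/2 = 48.8 N; F_m = (F_max+F_min)/2 = 140.2 N
τ_a = K_W·8F_aD/(πd³) = 1.1547 × 418.9 = 483.7 MPa
τ_m = K_s·8F_mD/(πd³) = 1.0532 × 1203.5 = 1267.5 MPa
Soderberg: 1/n_f = τ_a/S_se + τ_m/S_sy = 483.7/330 + 1267.5/614 = 1.46576 + 2.06431 = 3.5301
n_f = 1/3.5301 = 0.2833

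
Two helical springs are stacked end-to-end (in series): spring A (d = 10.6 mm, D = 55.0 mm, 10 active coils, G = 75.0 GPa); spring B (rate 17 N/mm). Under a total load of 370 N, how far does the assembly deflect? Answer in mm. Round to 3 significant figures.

k_A = Gd⁴/(8D³N_a) = (75.0×10³)(10.6⁴)/(8·55.0³·10) = 71.139 N/mm
Series: 1/k_eq = 1/71.139 + 1/17 = 0.072881; k_eq = 13.721 N/mm
δ = F/k_eq = 370/13.721 = 26.966 mm

27.0 mm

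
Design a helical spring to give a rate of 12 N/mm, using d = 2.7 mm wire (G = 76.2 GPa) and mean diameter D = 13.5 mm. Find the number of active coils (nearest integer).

17

N_a = Gd⁴/(8D³k) = (76.2×10³ × 2.7⁴)/(8 × 13.5³ × 12)
    = 4.04958e+06 / 236196 = 17.15 → 17 coils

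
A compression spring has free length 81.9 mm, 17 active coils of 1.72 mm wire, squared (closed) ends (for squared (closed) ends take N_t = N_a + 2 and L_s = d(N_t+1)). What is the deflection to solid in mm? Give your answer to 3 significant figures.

N_t = 19; L_s = 1.72·20 = 34.4 mm
δ_solid = L₀ − L_s = 81.9 − 34.4 = 47.5 mm

47.5 mm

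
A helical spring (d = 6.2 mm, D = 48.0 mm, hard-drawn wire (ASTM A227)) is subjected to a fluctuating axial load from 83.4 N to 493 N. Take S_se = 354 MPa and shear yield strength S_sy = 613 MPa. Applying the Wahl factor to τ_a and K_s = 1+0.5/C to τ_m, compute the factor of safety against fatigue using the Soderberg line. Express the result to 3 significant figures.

1.64

C = D/d = 48.0/6.2 = 7.7419; K_W = (4C−1)/(4C−4)+0.615/C = 1.1907; K_s = 1+0.5/C = 1.0646
F_a = (F_max−F_min)/2 = 204.8 N; F_m = (F_max+F_min)/2 = 288.2 N
τ_a = K_W·8F_aD/(πd³) = 1.1907 × 105.04 = 125.06 MPa
τ_m = K_s·8F_mD/(πd³) = 1.0646 × 147.81 = 157.35 MPa
Soderberg: 1/n_f = τ_a/S_se + τ_m/S_sy = 125.06/354 + 157.35/613 = 0.35329 + 0.25670 = 0.60998
n_f = 1/0.60998 = 1.639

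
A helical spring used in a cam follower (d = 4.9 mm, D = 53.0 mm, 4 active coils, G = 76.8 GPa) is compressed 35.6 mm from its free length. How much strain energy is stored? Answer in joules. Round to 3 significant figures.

k = Gd⁴/(8D³N_a) = (76.8×10³)(4.9⁴)/(8·53.0³·4) = 9.2933 N/mm
U = ½kδ² = 0.5 × 9.2933 × 35.6² = 5889 N·mm = 5.889 J

5.89 J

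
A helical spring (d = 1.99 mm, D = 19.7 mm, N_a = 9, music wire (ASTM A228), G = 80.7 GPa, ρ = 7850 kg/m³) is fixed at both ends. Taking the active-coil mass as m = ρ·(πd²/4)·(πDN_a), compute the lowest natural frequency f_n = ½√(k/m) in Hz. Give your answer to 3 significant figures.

206 Hz

k = Gd⁴/(8D³N_a) = (80.7×10³)(1.99⁴)/(8·19.7³·9) = 2.2991 N/mm = 2299.1 N/m
Wire length L = πDN_a = π·19.7·9 = 557 mm
m = ρ·(πd²/4)·L = 7850 × 3.1103×10⁻⁶ m² × 0.557 m = 0.0136 kg
f_n = ½√(k/m) = 0.5·√(2299.1/0.0136) = 0.5·√(1.6906e+05) = 205.58 Hz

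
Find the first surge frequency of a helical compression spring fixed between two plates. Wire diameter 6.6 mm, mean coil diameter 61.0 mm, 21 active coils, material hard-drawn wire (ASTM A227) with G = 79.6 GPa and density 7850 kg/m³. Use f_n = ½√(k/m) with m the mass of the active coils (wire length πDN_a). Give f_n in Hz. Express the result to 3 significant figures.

k = Gd⁴/(8D³N_a) = (79.6×10³)(6.6⁴)/(8·61.0³·21) = 3.9609 N/mm = 3960.9 N/m
Wire length L = πDN_a = π·61.0·21 = 4024.4 mm
m = ρ·(πd²/4)·L = 7850 × 34.212×10⁻⁶ m² × 4.0244 m = 1.0808 kg
f_n = ½√(k/m) = 0.5·√(3960.9/1.0808) = 0.5·√(3664.7) = 30.269 Hz

30.3 Hz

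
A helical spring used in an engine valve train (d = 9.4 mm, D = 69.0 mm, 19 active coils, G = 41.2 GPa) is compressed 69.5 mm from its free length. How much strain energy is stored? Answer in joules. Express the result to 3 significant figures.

15.6 J

k = Gd⁴/(8D³N_a) = (41.2×10³)(9.4⁴)/(8·69.0³·19) = 6.442 N/mm
U = ½kδ² = 0.5 × 6.442 × 69.5² = 15558 N·mm = 15.558 J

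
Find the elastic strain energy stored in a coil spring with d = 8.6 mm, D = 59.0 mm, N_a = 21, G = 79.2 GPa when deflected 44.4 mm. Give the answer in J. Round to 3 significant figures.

12.4 J

k = Gd⁴/(8D³N_a) = (79.2×10³)(8.6⁴)/(8·59.0³·21) = 12.556 N/mm
U = ½kδ² = 0.5 × 12.556 × 44.4² = 12376 N·mm = 12.376 J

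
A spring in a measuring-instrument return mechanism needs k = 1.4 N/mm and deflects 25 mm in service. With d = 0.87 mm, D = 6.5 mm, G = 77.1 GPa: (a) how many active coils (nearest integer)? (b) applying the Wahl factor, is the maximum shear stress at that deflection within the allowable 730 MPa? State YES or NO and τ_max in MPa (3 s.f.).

N_a = Gd⁴/(8D³k) = (77.1×10³)(0.87⁴)/(8·6.5³·1.4) = 14.36 → N_a = 14
Actual rate k = Gd⁴/(8D³·14) = 1.4361 N/mm
Working load F = kδ = 1.4361·25 = 35.902 N
C = 6.5/0.87 = 7.4713; K_W = (4C−1)/(4C−4)+0.615/C = 1.1982
τ_max = K_W·8FD/(πd³) = 1.1982·902.42 = 1081.3 MPa
τ_max > 730 MPa → exceeds allowable

(a) 14 coils; (b) NO, τ_max = 1080 MPa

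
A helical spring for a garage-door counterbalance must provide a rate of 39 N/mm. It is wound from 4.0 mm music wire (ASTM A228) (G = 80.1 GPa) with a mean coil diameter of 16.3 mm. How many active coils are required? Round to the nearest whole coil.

N_a = Gd⁴/(8D³k) = (80.1×10³ × 4.0⁴)/(8 × 16.3³ × 39)
    = 2.05056e+07 / 1.35119e+06 = 15.18 → 15 coils

15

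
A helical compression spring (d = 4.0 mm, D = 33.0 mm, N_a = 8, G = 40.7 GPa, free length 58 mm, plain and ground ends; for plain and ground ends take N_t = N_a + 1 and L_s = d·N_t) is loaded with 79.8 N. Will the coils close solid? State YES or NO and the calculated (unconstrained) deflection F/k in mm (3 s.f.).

NO, δ = 17.6 mm

k = Gd⁴/(8D³N_a) = (40.7×10³)(4.0⁴)/(8·33.0³·8) = 4.5301 N/mm
N_t = 9; L_s = 4.0·9 = 36 mm; δ_solid = L₀ − L_s = 58 − 36 = 22 mm
δ = F/k = 79.8/4.5301 = 17.615 mm
δ < δ_solid → spring does not go solid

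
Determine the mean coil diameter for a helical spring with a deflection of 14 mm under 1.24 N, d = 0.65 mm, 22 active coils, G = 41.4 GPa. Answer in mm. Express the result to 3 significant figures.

Required rate k = F/δ = 1.24/14 = 0.088571 N/mm
D = (Gd⁴/(8N_a·k))^(1/3) = (41.4×10³·0.65⁴/(8·22·0.088571))^(1/3)
  = (474.075)^(1/3) = 7.7974 mm

7.80 mm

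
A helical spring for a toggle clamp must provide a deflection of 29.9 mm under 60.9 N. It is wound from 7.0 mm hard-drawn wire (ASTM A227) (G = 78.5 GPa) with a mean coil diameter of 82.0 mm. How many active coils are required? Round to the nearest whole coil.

Required rate k = F/δ = 60.9/29.9 = 2.0368 N/mm
N_a = Gd⁴/(8D³k) = (78.5×10³ × 7.0⁴)/(8 × 82.0³ × 2.0368)
    = 1.88478e+08 / 8.98416e+06 = 20.98 → 21 coils

21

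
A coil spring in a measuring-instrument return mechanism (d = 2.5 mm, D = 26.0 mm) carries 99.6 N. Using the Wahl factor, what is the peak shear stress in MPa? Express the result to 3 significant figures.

481 MPa

Spring index C = D/d = 26.0/2.5 = 10.4000
K_W = (4C−1)/(4C−4) + 0.615/C = 40.600/37.600 + 0.0591 = 1.1389
τ₀ = 8FD/(πd³) = 8·99.6·26.0/(π·2.5³) = 20716.8/49.087 = 422.04 MPa
τ_max = K·τ₀ = 1.1389 × 422.04 = 480.67 MPa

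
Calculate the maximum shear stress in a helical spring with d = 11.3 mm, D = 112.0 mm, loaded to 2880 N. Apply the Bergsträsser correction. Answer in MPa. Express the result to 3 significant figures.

647 MPa

Spring index C = D/d = 112.0/11.3 = 9.9115
K_B = (4C+2)/(4C−3) = 41.646/36.646 = 1.1364
τ₀ = 8FD/(πd³) = 8·2880·112.0/(π·11.3³) = 2.58048e+06/4533 = 569.27 MPa
τ_max = K·τ₀ = 1.1364 × 569.27 = 646.94 MPa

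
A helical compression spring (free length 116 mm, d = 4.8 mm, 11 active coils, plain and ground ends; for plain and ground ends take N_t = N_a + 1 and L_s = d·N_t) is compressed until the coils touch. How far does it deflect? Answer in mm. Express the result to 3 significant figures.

58.4 mm

N_t = 12; L_s = 4.8·12 = 57.6 mm
δ_solid = L₀ − L_s = 116 − 57.6 = 58.4 mm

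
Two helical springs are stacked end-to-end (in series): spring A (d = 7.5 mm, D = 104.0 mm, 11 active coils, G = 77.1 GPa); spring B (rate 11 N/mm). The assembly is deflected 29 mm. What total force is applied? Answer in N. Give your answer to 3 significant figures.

k_A = Gd⁴/(8D³N_a) = (77.1×10³)(7.5⁴)/(8·104.0³·11) = 2.4644 N/mm
Series: 1/k_eq = 1/2.4644 + 1/11 = 0.49668; k_eq = 2.0134 N/mm
F = k_eq·δ = 2.0134·29 = 58.387 N

58.4 N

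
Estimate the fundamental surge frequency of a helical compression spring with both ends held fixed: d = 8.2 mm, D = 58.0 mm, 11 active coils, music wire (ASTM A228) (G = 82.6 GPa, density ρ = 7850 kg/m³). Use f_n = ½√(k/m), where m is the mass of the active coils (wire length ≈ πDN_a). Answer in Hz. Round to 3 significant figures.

80.9 Hz

k = Gd⁴/(8D³N_a) = (82.6×10³)(8.2⁴)/(8·58.0³·11) = 21.75 N/mm = 21750 N/m
Wire length L = πDN_a = π·58.0·11 = 2004.3 mm
m = ρ·(πd²/4)·L = 7850 × 52.81×10⁻⁶ m² × 2.0043 m = 0.83092 kg
f_n = ½√(k/m) = 0.5·√(21750/0.83092) = 0.5·√(26176) = 80.896 Hz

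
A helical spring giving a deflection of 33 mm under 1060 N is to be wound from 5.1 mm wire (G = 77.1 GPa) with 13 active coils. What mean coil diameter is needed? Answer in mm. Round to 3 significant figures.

Required rate k = F/δ = 1060/33 = 32.121 N/mm
D = (Gd⁴/(8N_a·k))^(1/3) = (77.1×10³·5.1⁴/(8·13·32.121))^(1/3)
  = (15613.8)^(1/3) = 24.9940 mm

25.0 mm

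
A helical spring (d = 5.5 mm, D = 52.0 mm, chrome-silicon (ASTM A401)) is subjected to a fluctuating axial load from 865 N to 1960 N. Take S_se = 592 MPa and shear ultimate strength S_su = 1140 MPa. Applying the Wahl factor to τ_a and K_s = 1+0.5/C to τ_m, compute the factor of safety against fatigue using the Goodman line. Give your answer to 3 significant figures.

0.530

C = D/d = 52.0/5.5 = 9.4545; K_W = (4C−1)/(4C−4)+0.615/C = 1.1538; K_s = 1+0.5/C = 1.0529
F_a = (F_max−F_min)/2 = 547.5 N; F_m = (F_max+F_min)/2 = 1412.5 N
τ_a = K_W·8F_aD/(πd³) = 1.1538 × 435.75 = 502.75 MPa
τ_m = K_s·8F_mD/(πd³) = 1.0529 × 1124.2 = 1183.7 MPa
Goodman: 1/n_f = τ_a/S_se + τ_m/S_su = 502.75/592 + 1183.7/1140 = 0.84924 + 1.03829 = 1.8875
n_f = 1/1.8875 = 0.5298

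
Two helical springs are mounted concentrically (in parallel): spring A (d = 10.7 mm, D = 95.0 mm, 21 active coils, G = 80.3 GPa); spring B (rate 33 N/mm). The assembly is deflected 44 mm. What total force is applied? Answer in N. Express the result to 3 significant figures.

1770 N

k_A = Gd⁴/(8D³N_a) = (80.3×10³)(10.7⁴)/(8·95.0³·21) = 7.3075 N/mm
Parallel: k_eq = 7.3075 + 33 = 40.308 N/mm
F = k_eq·δ = 40.308·44 = 1773.5 N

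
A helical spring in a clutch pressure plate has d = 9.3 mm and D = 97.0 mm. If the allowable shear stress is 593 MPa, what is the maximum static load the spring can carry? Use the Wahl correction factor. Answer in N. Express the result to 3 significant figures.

C = D/d = 97.0/9.3 = 10.4301
K_W = (4C−1)/(4C−4) + 0.615/C = 40.720/37.720 + 0.0590 = 1.1385
τ_max = K·8FD/(πd³) → F_max = τ_allow·πd³/(8DK)
F_max = 593·π·9.3³/(8·97.0·1.1385) = 1.4985e+06/883.47 = 1696.1 N

1700 N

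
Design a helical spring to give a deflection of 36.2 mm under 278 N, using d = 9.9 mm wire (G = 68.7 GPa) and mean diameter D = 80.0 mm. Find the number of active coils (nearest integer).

21

Required rate k = F/δ = 278/36.2 = 7.6796 N/mm
N_a = Gd⁴/(8D³k) = (68.7×10³ × 9.9⁴)/(8 × 80.0³ × 7.6796)
    = 6.59929e+08 / 3.14555e+07 = 20.98 → 21 coils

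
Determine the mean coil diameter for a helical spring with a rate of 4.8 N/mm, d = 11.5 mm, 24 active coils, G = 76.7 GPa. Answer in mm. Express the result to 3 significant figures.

D = (Gd⁴/(8N_a·k))^(1/3) = (76.7×10³·11.5⁴/(8·24·4.8))^(1/3)
  = (1.45561e+06)^(1/3) = 113.3308 mm

113 mm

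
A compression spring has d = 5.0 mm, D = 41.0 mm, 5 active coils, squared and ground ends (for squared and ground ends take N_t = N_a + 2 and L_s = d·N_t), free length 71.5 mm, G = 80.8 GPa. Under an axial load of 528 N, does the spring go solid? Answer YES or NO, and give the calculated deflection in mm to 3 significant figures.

k = Gd⁴/(8D³N_a) = (80.8×10³)(5.0⁴)/(8·41.0³·5) = 18.318 N/mm
N_t = 7; L_s = 5.0·7 = 35 mm; δ_solid = L₀ − L_s = 71.5 − 35 = 36.5 mm
δ = F/k = 528/18.318 = 28.824 mm
δ < δ_solid → spring does not go solid

NO, δ = 28.8 mm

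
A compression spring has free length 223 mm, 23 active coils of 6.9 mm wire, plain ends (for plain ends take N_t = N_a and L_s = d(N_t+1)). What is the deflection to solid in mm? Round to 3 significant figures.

57.4 mm

N_t = 23; L_s = 6.9·24 = 165.6 mm
δ_solid = L₀ − L_s = 223 − 165.6 = 57.4 mm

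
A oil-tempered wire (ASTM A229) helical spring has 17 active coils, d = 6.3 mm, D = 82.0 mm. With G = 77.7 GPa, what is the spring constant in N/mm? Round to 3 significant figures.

1.63 N/mm

k = Gd⁴/(8D³N_a) = (77.7×10³ × 6.3⁴) / (8 × 82.0³ × 17)
  = 1.22401e+08 / 7.4986e+07 = 1.6323 N/mm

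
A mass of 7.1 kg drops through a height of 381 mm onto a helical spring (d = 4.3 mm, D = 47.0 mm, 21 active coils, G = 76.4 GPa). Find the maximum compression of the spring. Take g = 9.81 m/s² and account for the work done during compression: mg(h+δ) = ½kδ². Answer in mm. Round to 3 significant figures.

240 mm

k = Gd⁴/(8D³N_a) = (76.4×10³)(4.3⁴)/(8·47.0³·21) = 1.4975 N/mm
W = mg = 7.1 × 9.81 = 69.651 N
½kδ² − Wδ − Wh = 0 → δ = (W + √(W² + 2kWh))/k
δ = (69.651 + √(4851.3 + 79477.9))/1.4975 = (69.651 + 290.39)/1.4975 = 240.43 mm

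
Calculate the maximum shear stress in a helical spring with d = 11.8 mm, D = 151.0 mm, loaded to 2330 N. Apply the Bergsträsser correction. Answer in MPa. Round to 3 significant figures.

Spring index C = D/d = 151.0/11.8 = 12.7966
K_B = (4C+2)/(4C−3) = 53.186/48.186 = 1.1038
τ₀ = 8FD/(πd³) = 8·2330·151.0/(π·11.8³) = 2.81464e+06/5161.7 = 545.29 MPa
τ_max = K·τ₀ = 1.1038 × 545.29 = 601.87 MPa

602 MPa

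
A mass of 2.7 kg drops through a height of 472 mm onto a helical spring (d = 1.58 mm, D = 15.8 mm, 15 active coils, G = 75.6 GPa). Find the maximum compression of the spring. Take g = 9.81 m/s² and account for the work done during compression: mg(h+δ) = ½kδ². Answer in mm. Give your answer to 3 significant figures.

k = Gd⁴/(8D³N_a) = (75.6×10³)(1.58⁴)/(8·15.8³·15) = 0.9954 N/mm
W = mg = 2.7 × 9.81 = 26.487 N
½kδ² − Wδ − Wh = 0 → δ = (W + √(W² + 2kWh))/k
δ = (26.487 + √(701.56 + 24888.7))/0.9954 = (26.487 + 159.97)/0.9954 = 187.32 mm

187 mm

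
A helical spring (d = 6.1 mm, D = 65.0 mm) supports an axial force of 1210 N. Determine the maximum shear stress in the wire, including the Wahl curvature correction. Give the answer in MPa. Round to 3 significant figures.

1000 MPa

Spring index C = D/d = 65.0/6.1 = 10.6557
K_W = (4C−1)/(4C−4) + 0.615/C = 41.623/38.623 + 0.0577 = 1.1354
τ₀ = 8FD/(πd³) = 8·1210·65.0/(π·6.1³) = 629200/713.08 = 882.37 MPa
τ_max = K·τ₀ = 1.1354 × 882.37 = 1001.8 MPa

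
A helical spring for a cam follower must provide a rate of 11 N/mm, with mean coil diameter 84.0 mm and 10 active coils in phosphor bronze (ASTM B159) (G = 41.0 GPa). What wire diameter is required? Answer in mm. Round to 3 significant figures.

d = (8D³N_a·k / G)^(1/4) = (8·84.0³·10·11 / (41.0×10³))^0.25
  = (12721)^0.25 = 10.6202 mm

10.6 mm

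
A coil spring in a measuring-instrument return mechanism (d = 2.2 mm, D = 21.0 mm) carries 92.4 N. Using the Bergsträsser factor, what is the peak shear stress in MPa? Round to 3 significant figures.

530 MPa

Spring index C = D/d = 21.0/2.2 = 9.5455
K_B = (4C+2)/(4C−3) = 40.182/35.182 = 1.1421
τ₀ = 8FD/(πd³) = 8·92.4·21.0/(π·2.2³) = 15523.2/33.452 = 464.05 MPa
τ_max = K·τ₀ = 1.1421 × 464.05 = 530 MPa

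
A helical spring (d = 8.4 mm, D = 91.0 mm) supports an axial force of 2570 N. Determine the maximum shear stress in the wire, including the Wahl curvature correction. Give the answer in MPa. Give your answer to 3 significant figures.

Spring index C = D/d = 91.0/8.4 = 10.8333
K_W = (4C−1)/(4C−4) + 0.615/C = 42.333/39.333 + 0.0568 = 1.1330
τ₀ = 8FD/(πd³) = 8·2570·91.0/(π·8.4³) = 1.87096e+06/1862 = 1004.8 MPa
τ_max = K·τ₀ = 1.1330 × 1004.8 = 1138.5 MPa

1140 MPa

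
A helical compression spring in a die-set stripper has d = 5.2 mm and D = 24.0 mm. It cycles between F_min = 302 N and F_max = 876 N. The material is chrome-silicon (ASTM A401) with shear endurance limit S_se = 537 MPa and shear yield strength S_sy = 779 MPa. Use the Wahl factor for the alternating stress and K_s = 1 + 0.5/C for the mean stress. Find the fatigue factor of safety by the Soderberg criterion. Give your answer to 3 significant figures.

1.48

C = D/d = 24.0/5.2 = 4.6154; K_W = (4C−1)/(4C−4)+0.615/C = 1.3407; K_s = 1+0.5/C = 1.1083
F_a = (F_max−F_min)/2 = 287 N; F_m = (F_max+F_min)/2 = 589 N
τ_a = K_W·8F_aD/(πd³) = 1.3407 × 124.75 = 167.25 MPa
τ_m = K_s·8F_mD/(πd³) = 1.1083 × 256.01 = 283.74 MPa
Soderberg: 1/n_f = τ_a/S_se + τ_m/S_sy = 167.25/537 + 283.74/779 = 0.31144 + 0.36424 = 0.67569
n_f = 1/0.67569 = 1.48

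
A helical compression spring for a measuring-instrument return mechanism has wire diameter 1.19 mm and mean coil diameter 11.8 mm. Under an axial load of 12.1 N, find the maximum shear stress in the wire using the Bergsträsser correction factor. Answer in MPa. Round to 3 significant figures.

245 MPa

Spring index C = D/d = 11.8/1.19 = 9.9160
K_B = (4C+2)/(4C−3) = 41.664/36.664 = 1.1364
τ₀ = 8FD/(πd³) = 8·12.1·11.8/(π·1.19³) = 1142.24/5.2941 = 215.76 MPa
τ_max = K·τ₀ = 1.1364 × 215.76 = 245.18 MPa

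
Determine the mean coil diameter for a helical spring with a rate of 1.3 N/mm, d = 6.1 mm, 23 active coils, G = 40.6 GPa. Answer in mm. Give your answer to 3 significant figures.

D = (Gd⁴/(8N_a·k))^(1/3) = (40.6×10³·6.1⁴/(8·23·1.3))^(1/3)
  = (235009)^(1/3) = 61.7108 mm

61.7 mm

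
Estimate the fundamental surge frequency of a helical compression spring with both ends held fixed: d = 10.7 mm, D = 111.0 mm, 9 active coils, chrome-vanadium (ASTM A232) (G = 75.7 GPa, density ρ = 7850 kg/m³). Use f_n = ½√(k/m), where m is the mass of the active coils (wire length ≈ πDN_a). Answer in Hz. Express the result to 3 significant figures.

33.7 Hz

k = Gd⁴/(8D³N_a) = (75.7×10³)(10.7⁴)/(8·111.0³·9) = 10.077 N/mm = 10077 N/m
Wire length L = πDN_a = π·111.0·9 = 3138.5 mm
m = ρ·(πd²/4)·L = 7850 × 89.92×10⁻⁶ m² × 3.1385 m = 2.2154 kg
f_n = ½√(k/m) = 0.5·√(10077/2.2154) = 0.5·√(4548.7) = 33.722 Hz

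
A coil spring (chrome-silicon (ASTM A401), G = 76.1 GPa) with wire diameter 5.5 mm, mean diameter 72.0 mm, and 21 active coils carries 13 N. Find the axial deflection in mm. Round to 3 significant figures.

11.7 mm

k = Gd⁴/(8D³N_a) = (76.1×10³)(5.5⁴)/(8·72.0³·21) = 1.1105 N/mm
δ = F/k = 13 / 1.1105 = 11.706 mm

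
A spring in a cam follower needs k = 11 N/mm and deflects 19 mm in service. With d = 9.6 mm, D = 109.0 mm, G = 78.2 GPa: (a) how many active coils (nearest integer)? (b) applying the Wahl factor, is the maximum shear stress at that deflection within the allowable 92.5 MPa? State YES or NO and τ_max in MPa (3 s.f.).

N_a = Gd⁴/(8D³k) = (78.2×10³)(9.6⁴)/(8·109.0³·11) = 5.828 → N_a = 6
Actual rate k = Gd⁴/(8D³·6) = 10.685 N/mm
Working load F = kδ = 10.685·19 = 203.01 N
C = 109.0/9.6 = 11.3542; K_W = (4C−1)/(4C−4)+0.615/C = 1.1266
τ_max = K_W·8FD/(πd³) = 1.1266·63.691 = 71.754 MPa
τ_max ≤ 92.5 MPa → acceptable

(a) 6 coils; (b) YES, τ_max = 71.8 MPa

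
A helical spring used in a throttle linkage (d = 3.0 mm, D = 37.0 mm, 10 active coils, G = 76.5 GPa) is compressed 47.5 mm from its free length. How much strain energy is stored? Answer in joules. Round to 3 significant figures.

k = Gd⁴/(8D³N_a) = (76.5×10³)(3.0⁴)/(8·37.0³·10) = 1.5292 N/mm
U = ½kδ² = 0.5 × 1.5292 × 47.5² = 1725.1 N·mm = 1.7251 J

1.73 J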